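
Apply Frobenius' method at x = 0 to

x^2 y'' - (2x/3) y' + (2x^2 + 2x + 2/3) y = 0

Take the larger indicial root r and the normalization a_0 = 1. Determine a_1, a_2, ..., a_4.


Write in Frobenius form y'' + (p(x)/x) y' + (q(x)/x^2) y = 0:
  p(x) = -2/3,  q(x) = 2x^2 + 2x + 2/3.
Indicial equation: r(r-1) + (-2/3) r + (2/3) = 0 -> roots r_1 = 1, r_2 = 2/3.
Take r = r_1 = 1. Let y(x) = x^r sum_{n>=0} a_n x^n with a_0 = 1.
Substitute y = x^r sum a_n x^n and match x^{r+n}. The recurrence is
  D(n) a_n + 2 a_{n-1} + 2 a_{n-2} = 0,  where D(n) = (r+n)(r+n-1) + (-2/3)(r+n) + (2/3).
  a_n = [-2 a_{n-1} - 2 a_{n-2}] / D(n).
Since the indicial polynomial factors as (r - r_1)(r - r_2), D(n) = (r_1 + n - r_1)(r_1 + n - r_2) = n(n + 1/3).
Evaluating step by step (a_0 = 1):
  n = 1: D(1) = 1(1 + 1/3) = 4/3; numerator = -2(1) = -2; a_1 = (-2)/(4/3) = -3/2
  n = 2: D(2) = 2(2 + 1/3) = 14/3; numerator = -2(-3/2) - 2(1) = 1; a_2 = (1)/(14/3) = 3/14
  n = 3: D(3) = 3(3 + 1/3) = 10; numerator = -2(3/14) - 2(-3/2) = 18/7; a_3 = (18/7)/(10) = 9/35
  n = 4: D(4) = 4(4 + 1/3) = 52/3; numerator = -2(9/35) - 2(3/14) = -33/35; a_4 = (-33/35)/(52/3) = -99/1820

r = 1; a_0 = 1; a_1 = -3/2; a_2 = 3/14; a_3 = 9/35; a_4 = -99/1820


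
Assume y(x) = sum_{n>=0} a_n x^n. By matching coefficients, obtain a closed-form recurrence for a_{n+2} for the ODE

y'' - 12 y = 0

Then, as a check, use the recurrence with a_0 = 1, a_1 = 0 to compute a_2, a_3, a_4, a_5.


Substitute y = sum_n a_n x^n into y'' + (const) y = 0.
y''(x) = sum_{n>=0} (n+2)(n+1) a_{n+2} x^n.
The ODE becomes sum_n [(n+2)(n+1) a_{n+2} - 12 a_n] x^n = 0.
Setting each coefficient to zero gives the recurrence:
  (n+2)(n+1) a_{n+2} - 12 a_n = 0,
  a_{n+2} = 12 / ((n+1)(n+2)) a_n.

Check with a_0 = 1, a_1 = 0 (apply the recurrence for n = 0, 1, 2, 3): a_0 = 1, a_1 = 0, a_2 = 6, a_3 = 0, a_4 = 6, a_5 = 0.

a_{n+2} = 12/((n+1)(n+2)) * a_n; check: a_0 = 1, a_1 = 0, a_2 = 6, a_3 = 0, a_4 = 6, a_5 = 0


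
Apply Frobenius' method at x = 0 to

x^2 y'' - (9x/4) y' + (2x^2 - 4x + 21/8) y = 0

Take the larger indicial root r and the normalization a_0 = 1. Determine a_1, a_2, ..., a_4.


Write in Frobenius form y'' + (p(x)/x) y' + (q(x)/x^2) y = 0:
  p(x) = -9/4,  q(x) = 2x^2 - 4x + 21/8.
Indicial equation: r(r-1) + (-9/4) r + (21/8) = 0 -> roots r_1 = 7/4, r_2 = 3/2.
Take r = r_1 = 7/4. Let y(x) = x^r sum_{n>=0} a_n x^n with a_0 = 1.
Substitute y = x^r sum a_n x^n and match x^{r+n}. The recurrence is
  D(n) a_n - 4 a_{n-1} + 2 a_{n-2} = 0,  where D(n) = (r+n)(r+n-1) + (-9/4)(r+n) + (21/8).
  a_n = [4 a_{n-1} - 2 a_{n-2}] / D(n).
Since the indicial polynomial factors as (r - r_1)(r - r_2), D(n) = (r_1 + n - r_1)(r_1 + n - r_2) = n(n + 1/4).
Evaluating step by step (a_0 = 1):
  n = 1: D(1) = 1(1 + 1/4) = 5/4; numerator = 4(1) = 4; a_1 = (4)/(5/4) = 16/5
  n = 2: D(2) = 2(2 + 1/4) = 9/2; numerator = 4(16/5) - 2(1) = 54/5; a_2 = (54/5)/(9/2) = 12/5
  n = 3: D(3) = 3(3 + 1/4) = 39/4; numerator = 4(12/5) - 2(16/5) = 16/5; a_3 = (16/5)/(39/4) = 64/195
  n = 4: D(4) = 4(4 + 1/4) = 17; numerator = 4(64/195) - 2(12/5) = -136/39; a_4 = (-136/39)/(17) = -8/39

r = 7/4; a_0 = 1; a_1 = 16/5; a_2 = 12/5; a_3 = 64/195; a_4 = -8/39


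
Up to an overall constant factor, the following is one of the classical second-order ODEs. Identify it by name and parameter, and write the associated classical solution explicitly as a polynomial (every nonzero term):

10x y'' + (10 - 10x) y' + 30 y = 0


All three coefficients share the factor 10; dividing through by 10 gives  x y'' + (1 - x) y' + 3 y = 0.
This matches the Laguerre equation x y'' + (1 - x) y' + n y = 0 with n = 3; the polynomial solution is L_3(x).
With y = sum_k a_k x^k, matching x^k gives (k+1)k a_{k+1} + (k+1) a_{k+1} - k a_k + n a_k = 0, i.e. (k+1)^2 a_{k+1} = (k - n) a_k = (k - 3) a_k. The right side vanishes at k = 3, so the series terminates at degree 3.
Standard normalization L_n(0) = 1 gives a_0 = 1. Work upward with a_{k+1} = (k - 3) a_k / (k+1)^2:
  a_1 = (0 - 3)(1) / 1^2 = -3/1 = -3
  a_2 = (1 - 3)(-3) / 2^2 = 6/4 = 3/2
  a_3 = (2 - 3)(3/2) / 3^2 = (-3/2)/9 = -1/6
Hence L_3(x) = -x^3/6 + 3 x^2/2 - 3 x + 1.

L_3(x); series = -x^3/6 + 3 x^2/2 - 3 x + 1


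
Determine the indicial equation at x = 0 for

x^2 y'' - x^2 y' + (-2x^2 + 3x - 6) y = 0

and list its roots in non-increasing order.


Divide by x^2 to reach normal form y'' + P_1(x) y' + P_2(x) y = 0 with P_1(x) = -1 and P_2(x) = -2 + 3/x - 6/x^2.
x = 0 is a singular point because the y-coefficient -2 + 3/x - 6/x^2 has a pole at x = 0.
It is a regular singular point because x P_1(x) = p(x) = -x and x^2 P_2(x) = q(x) = -2x^2 + 3x - 6 are polynomials, hence analytic at x = 0.
p(0) = 0,  q(0) = -6.
Indicial equation: r(r-1) + p(0) r + q(0) = 0, i.e. r^2 + (p(0) - 1) r + q(0) = 0, i.e. r^2 - 1 r - 6 = 0.
Discriminant: (-1)^2 - 4(-6) = 25, so r = (1 ± 5)/2.
Solving: r_1 = 3, r_2 = -2.

indicial: r^2 - 1 r - 6 = 0; roots r_1 = 3, r_2 = -2


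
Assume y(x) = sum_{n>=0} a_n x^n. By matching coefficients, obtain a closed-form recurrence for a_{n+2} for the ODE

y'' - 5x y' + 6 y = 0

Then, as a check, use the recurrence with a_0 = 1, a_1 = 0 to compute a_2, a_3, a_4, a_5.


Substitute y = sum_n a_n x^n.
y''(x) has coefficient (n+2)(n+1) a_{n+2} at x^n;
-5 x y'(x) has coefficient -5 n a_n at x^n (shift);
6 y(x) has coefficient 6 a_n at x^n.
Matching x^n: (n+2)(n+1) a_{n+2} + (-5n + 6) a_n = 0.
Thus a_{n+2} = (5n - 6) / ((n+1)(n+2)) * a_n.

Check with a_0 = 1, a_1 = 0 (apply the recurrence for n = 0, 1, 2, 3): a_0 = 1, a_1 = 0, a_2 = -3, a_3 = 0, a_4 = -1, a_5 = 0.

a_(n+2) = (5n - 6) / ((n+1)(n+2)) * a_n; check: a_0 = 1, a_1 = 0, a_2 = -3, a_3 = 0, a_4 = -1, a_5 = 0


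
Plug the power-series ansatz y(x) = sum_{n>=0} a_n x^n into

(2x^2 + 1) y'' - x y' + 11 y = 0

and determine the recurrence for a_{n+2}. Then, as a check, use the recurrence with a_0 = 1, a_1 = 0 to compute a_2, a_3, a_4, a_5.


Substitute y = sum_n a_n x^n.
(1 + 2 x^2) y'' contributes (n+2)(n+1) a_{n+2} + 2 n(n-1) a_n at x^n.
-x y'(x) contributes -n a_n at x^n.
11 y(x) contributes 11 a_n at x^n.
Matching x^n: (n+2)(n+1) a_{n+2} + (2 n(n-1) - n + 11) a_n = 0.
Thus a_{n+2} = (-2 n(n-1) + n - 11) / ((n+1)(n+2)) * a_n.

Check with a_0 = 1, a_1 = 0 (apply the recurrence for n = 0, 1, 2, 3): a_0 = 1, a_1 = 0, a_2 = -11/2, a_3 = 0, a_4 = 143/24, a_5 = 0.

a_(n+2) = (-2 n(n-1) + n - 11) / ((n+1)(n+2)) * a_n; check: a_0 = 1, a_1 = 0, a_2 = -11/2, a_3 = 0, a_4 = 143/24, a_5 = 0


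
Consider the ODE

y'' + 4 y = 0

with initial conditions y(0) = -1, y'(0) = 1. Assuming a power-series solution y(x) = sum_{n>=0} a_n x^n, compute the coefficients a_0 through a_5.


Ansatz: y(x) = sum_{n>=0} a_n x^n, so y'(x) = sum_{n>=1} n a_n x^(n-1) and y''(x) = sum_{n>=2} n(n-1) a_n x^(n-2).
Substitute into P(x) y'' + Q(x) y' + R(x) y = 0 with P(x) = 1, Q(x) = 0, R(x) = 4, and match powers of x.
Initial conditions: a_0 = -1, a_1 = 1.
Setting the coefficient of each power of x to zero and solving order by order (substituting the coefficients already found):
  x^0: 2 a_2 + 4 a_0 = 0  ->  2 a_2 = -4 a_0 = 4  ->  a_2 = 2
  x^1: 6 a_3 + 4 a_1 = 0  ->  6 a_3 = -4 a_1 = -4  ->  a_3 = -2/3
  x^2: 12 a_4 + 4 a_2 = 0  ->  12 a_4 = -4 a_2 = -8  ->  a_4 = -2/3
  x^3: 20 a_5 + 4 a_3 = 0  ->  20 a_5 = -4 a_3 = 8/3  ->  a_5 = 2/15
Truncated series: y(x) = -1 + x + 2 x^2 - (2/3) x^3 - (2/3) x^4 + (2/15) x^5 + O(x^6).

a_0 = -1; a_1 = 1; a_2 = 2; a_3 = -2/3; a_4 = -2/3; a_5 = 2/15


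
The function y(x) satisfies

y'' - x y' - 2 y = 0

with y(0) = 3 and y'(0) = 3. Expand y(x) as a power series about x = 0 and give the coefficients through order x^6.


Ansatz: y(x) = sum_{n>=0} a_n x^n, so y'(x) = sum_{n>=1} n a_n x^(n-1) and y''(x) = sum_{n>=2} n(n-1) a_n x^(n-2).
Substitute into P(x) y'' + Q(x) y' + R(x) y = 0 with P(x) = 1, Q(x) = -x, R(x) = -2, and match powers of x.
Initial conditions: a_0 = 3, a_1 = 3.
Setting the coefficient of each power of x to zero and solving order by order (substituting the coefficients already found):
  x^0: 2 a_2 - 2 a_0 = 0  ->  2 a_2 = 2 a_0 = 6  ->  a_2 = 3
  x^1: 6 a_3 - 3 a_1 = 0  ->  6 a_3 = 3 a_1 = 9  ->  a_3 = 3/2
  x^2: 12 a_4 - 4 a_2 = 0  ->  12 a_4 = 4 a_2 = 12  ->  a_4 = 1
  x^3: 20 a_5 - 5 a_3 = 0  ->  20 a_5 = 5 a_3 = 15/2  ->  a_5 = 3/8
  x^4: 30 a_6 - 6 a_4 = 0  ->  30 a_6 = 6 a_4 = 6  ->  a_6 = 1/5
Truncated series: y(x) = 3 + 3 x + 3 x^2 + (3/2) x^3 + x^4 + (3/8) x^5 + (1/5) x^6 + O(x^7).

a_0 = 3; a_1 = 3; a_2 = 3; a_3 = 3/2; a_4 = 1; a_5 = 3/8; a_6 = 1/5


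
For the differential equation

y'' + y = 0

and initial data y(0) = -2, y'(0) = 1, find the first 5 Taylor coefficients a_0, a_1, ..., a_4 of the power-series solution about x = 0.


Ansatz: y(x) = sum_{n>=0} a_n x^n, so y'(x) = sum_{n>=1} n a_n x^(n-1) and y''(x) = sum_{n>=2} n(n-1) a_n x^(n-2).
Substitute into P(x) y'' + Q(x) y' + R(x) y = 0 with P(x) = 1, Q(x) = 0, R(x) = 1, and match powers of x.
Initial conditions: a_0 = -2, a_1 = 1.
Setting the coefficient of each power of x to zero and solving order by order (substituting the coefficients already found):
  x^0: 2 a_2 + a_0 = 0  ->  2 a_2 = -a_0 = 2  ->  a_2 = 1
  x^1: 6 a_3 + a_1 = 0  ->  6 a_3 = -a_1 = -1  ->  a_3 = -1/6
  x^2: 12 a_4 + a_2 = 0  ->  12 a_4 = -a_2 = -1  ->  a_4 = -1/12
Truncated series: y(x) = -2 + x + x^2 - (1/6) x^3 - (1/12) x^4 + O(x^5).

a_0 = -2; a_1 = 1; a_2 = 1; a_3 = -1/6; a_4 = -1/12


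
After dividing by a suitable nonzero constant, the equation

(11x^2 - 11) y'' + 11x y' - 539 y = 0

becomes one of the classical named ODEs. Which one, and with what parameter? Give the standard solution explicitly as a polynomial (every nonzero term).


All three coefficients share the factor -11; dividing through by -11 gives  (1 - x^2) y'' - x y' + 49 y = 0.
This matches the Chebyshev equation (1 - x^2) y'' - x y' + n^2 y = 0 (note the -x y' term, not -2x y') with n^2 = 49, so n = 7; the polynomial solution is T_7(x).
With y = sum_k a_k x^k, matching x^k gives (k+2)(k+1) a_{k+2} = (k^2 - n^2) a_k = (k - 7)(k + 7) a_k. The right side vanishes at k = 7, so the series with the parity of 7 terminates at degree 7.
Standard normalization: leading coefficient of T_n is 2^(n-1), so a_7 = 2^6 = 64. Work downward with a_k = (k+1)(k+2) a_{k+2} / ((k - 7)(k + 7)):
  a_5 = (6)(7)(64) / ((5 - 7)(5 + 7)) = 2688/(-24) = -112
  a_3 = (4)(5)(-112) / ((3 - 7)(3 + 7)) = -2240/(-40) = 56
  a_1 = (2)(3)(56) / ((1 - 7)(1 + 7)) = 336/(-48) = -7
Hence T_7(x) = 64 x^7 - 112 x^5 + 56 x^3 - 7 x.

T_7(x); series = 64 x^7 - 112 x^5 + 56 x^3 - 7 x


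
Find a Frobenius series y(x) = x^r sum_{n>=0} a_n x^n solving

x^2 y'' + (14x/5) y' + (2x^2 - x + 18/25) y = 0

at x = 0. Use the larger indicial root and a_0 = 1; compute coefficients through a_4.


Write in Frobenius form y'' + (p(x)/x) y' + (q(x)/x^2) y = 0:
  p(x) = 14/5,  q(x) = 2x^2 - x + 18/25.
Indicial equation: r(r-1) + (14/5) r + (18/25) = 0 -> roots r_1 = -3/5, r_2 = -6/5.
Take r = r_1 = -3/5. Let y(x) = x^r sum_{n>=0} a_n x^n with a_0 = 1.
Substitute y = x^r sum a_n x^n and match x^{r+n}. The recurrence is
  D(n) a_n - 1 a_{n-1} + 2 a_{n-2} = 0,  where D(n) = (r+n)(r+n-1) + (14/5)(r+n) + (18/25).
  a_n = [1 a_{n-1} - 2 a_{n-2}] / D(n).
Since the indicial polynomial factors as (r - r_1)(r - r_2), D(n) = (r_1 + n - r_1)(r_1 + n - r_2) = n(n + 3/5).
Evaluating step by step (a_0 = 1):
  n = 1: D(1) = 1(1 + 3/5) = 8/5; numerator = 1(1) = 1; a_1 = (1)/(8/5) = 5/8
  n = 2: D(2) = 2(2 + 3/5) = 26/5; numerator = 1(5/8) - 2(1) = -11/8; a_2 = (-11/8)/(26/5) = -55/208
  n = 3: D(3) = 3(3 + 3/5) = 54/5; numerator = 1(-55/208) - 2(5/8) = -315/208; a_3 = (-315/208)/(54/5) = -175/1248
  n = 4: D(4) = 4(4 + 3/5) = 92/5; numerator = 1(-175/1248) - 2(-55/208) = 485/1248; a_4 = (485/1248)/(92/5) = 2425/114816

r = -3/5; a_0 = 1; a_1 = 5/8; a_2 = -55/208; a_3 = -175/1248; a_4 = 2425/114816


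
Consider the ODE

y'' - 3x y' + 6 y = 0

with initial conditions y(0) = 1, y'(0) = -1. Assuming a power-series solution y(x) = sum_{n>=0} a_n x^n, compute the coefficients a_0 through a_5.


Ansatz: y(x) = sum_{n>=0} a_n x^n, so y'(x) = sum_{n>=1} n a_n x^(n-1) and y''(x) = sum_{n>=2} n(n-1) a_n x^(n-2).
Substitute into P(x) y'' + Q(x) y' + R(x) y = 0 with P(x) = 1, Q(x) = -3x, R(x) = 6, and match powers of x.
Initial conditions: a_0 = 1, a_1 = -1.
Setting the coefficient of each power of x to zero and solving order by order (substituting the coefficients already found):
  x^0: 2 a_2 + 6 a_0 = 0  ->  2 a_2 = -6 a_0 = -6  ->  a_2 = -3
  x^1: 6 a_3 + 3 a_1 = 0  ->  6 a_3 = -3 a_1 = 3  ->  a_3 = 1/2
  x^2: 12 a_4 = 0  ->  a_4 = 0
  x^3: 20 a_5 - 3 a_3 = 0  ->  20 a_5 = 3 a_3 = 3/2  ->  a_5 = 3/40
Truncated series: y(x) = 1 - x - 3 x^2 + (1/2) x^3 + (3/40) x^5 + O(x^6).

a_0 = 1; a_1 = -1; a_2 = -3; a_3 = 1/2; a_4 = 0; a_5 = 3/40


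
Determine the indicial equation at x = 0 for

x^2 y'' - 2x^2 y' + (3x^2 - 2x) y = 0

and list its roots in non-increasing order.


Divide by x^2 to reach normal form y'' + P_1(x) y' + P_2(x) y = 0 with P_1(x) = -2 and P_2(x) = 3 - 2/x.
x = 0 is a singular point because the y-coefficient 3 - 2/x has a pole at x = 0.
It is a regular singular point because x P_1(x) = p(x) = -2x and x^2 P_2(x) = q(x) = 3x^2 - 2x are polynomials, hence analytic at x = 0.
p(0) = 0,  q(0) = 0.
Indicial equation: r(r-1) + p(0) r + q(0) = 0, i.e. r^2 + (p(0) - 1) r + q(0) = 0, i.e. r^2 - 1 r = 0.
Discriminant: (-1)^2 - 4(0) = 1, so r = (1 ± 1)/2.
Solving: r_1 = 1, r_2 = 0.

indicial: r^2 - 1 r = 0; roots r_1 = 1, r_2 = 0


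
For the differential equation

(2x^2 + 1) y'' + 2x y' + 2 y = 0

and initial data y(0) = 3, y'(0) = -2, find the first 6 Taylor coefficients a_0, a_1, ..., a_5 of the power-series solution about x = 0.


Ansatz: y(x) = sum_{n>=0} a_n x^n, so y'(x) = sum_{n>=1} n a_n x^(n-1) and y''(x) = sum_{n>=2} n(n-1) a_n x^(n-2).
Substitute into P(x) y'' + Q(x) y' + R(x) y = 0 with P(x) = 2x^2 + 1, Q(x) = 2x, R(x) = 2, and match powers of x.
Initial conditions: a_0 = 3, a_1 = -2.
Setting the coefficient of each power of x to zero and solving order by order (substituting the coefficients already found):
  x^0: 2 a_2 + 2 a_0 = 0  ->  2 a_2 = -2 a_0 = -6  ->  a_2 = -3
  x^1: 6 a_3 + 4 a_1 = 0  ->  6 a_3 = -4 a_1 = 8  ->  a_3 = 4/3
  x^2: 12 a_4 + 10 a_2 = 0  ->  12 a_4 = -10 a_2 = 30  ->  a_4 = 5/2
  x^3: 20 a_5 + 20 a_3 = 0  ->  20 a_5 = -20 a_3 = -80/3  ->  a_5 = -4/3
Truncated series: y(x) = 3 - 2 x - 3 x^2 + (4/3) x^3 + (5/2) x^4 - (4/3) x^5 + O(x^6).

a_0 = 3; a_1 = -2; a_2 = -3; a_3 = 4/3; a_4 = 5/2; a_5 = -4/3


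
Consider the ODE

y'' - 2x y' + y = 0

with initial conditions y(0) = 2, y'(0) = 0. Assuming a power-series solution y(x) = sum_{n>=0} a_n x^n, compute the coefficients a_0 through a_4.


Ansatz: y(x) = sum_{n>=0} a_n x^n, so y'(x) = sum_{n>=1} n a_n x^(n-1) and y''(x) = sum_{n>=2} n(n-1) a_n x^(n-2).
Substitute into P(x) y'' + Q(x) y' + R(x) y = 0 with P(x) = 1, Q(x) = -2x, R(x) = 1, and match powers of x.
Initial conditions: a_0 = 2, a_1 = 0.
Setting the coefficient of each power of x to zero and solving order by order (substituting the coefficients already found):
  x^0: 2 a_2 + a_0 = 0  ->  2 a_2 = -a_0 = -2  ->  a_2 = -1
  x^1: 6 a_3 - a_1 = 0  ->  6 a_3 = a_1 = 0  ->  a_3 = 0
  x^2: 12 a_4 - 3 a_2 = 0  ->  12 a_4 = 3 a_2 = -3  ->  a_4 = -1/4
Truncated series: y(x) = 2 - x^2 - (1/4) x^4 + O(x^5).

a_0 = 2; a_1 = 0; a_2 = -1; a_3 = 0; a_4 = -1/4


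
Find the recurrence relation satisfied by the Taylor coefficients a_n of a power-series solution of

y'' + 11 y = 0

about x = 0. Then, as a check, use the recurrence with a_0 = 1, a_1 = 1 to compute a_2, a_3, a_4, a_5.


Substitute y = sum_n a_n x^n into y'' + (const) y = 0.
y''(x) = sum_{n>=0} (n+2)(n+1) a_{n+2} x^n.
The ODE becomes sum_n [(n+2)(n+1) a_{n+2} + 11 a_n] x^n = 0.
Setting each coefficient to zero gives the recurrence:
  (n+2)(n+1) a_{n+2} + 11 a_n = 0,
  a_{n+2} = -11 / ((n+1)(n+2)) a_n.

Check with a_0 = 1, a_1 = 1 (apply the recurrence for n = 0, 1, 2, 3): a_0 = 1, a_1 = 1, a_2 = -11/2, a_3 = -11/6, a_4 = 121/24, a_5 = 121/120.

a_{n+2} = -11/((n+1)(n+2)) * a_n; check: a_0 = 1, a_1 = 1, a_2 = -11/2, a_3 = -11/6, a_4 = 121/24, a_5 = 121/120


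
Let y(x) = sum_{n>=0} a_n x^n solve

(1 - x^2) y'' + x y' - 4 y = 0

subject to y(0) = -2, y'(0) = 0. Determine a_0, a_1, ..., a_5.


Ansatz: y(x) = sum_{n>=0} a_n x^n, so y'(x) = sum_{n>=1} n a_n x^(n-1) and y''(x) = sum_{n>=2} n(n-1) a_n x^(n-2).
Substitute into P(x) y'' + Q(x) y' + R(x) y = 0 with P(x) = 1 - x^2, Q(x) = x, R(x) = -4, and match powers of x.
Initial conditions: a_0 = -2, a_1 = 0.
Setting the coefficient of each power of x to zero and solving order by order (substituting the coefficients already found):
  x^0: 2 a_2 - 4 a_0 = 0  ->  2 a_2 = 4 a_0 = -8  ->  a_2 = -4
  x^1: 6 a_3 - 3 a_1 = 0  ->  6 a_3 = 3 a_1 = 0  ->  a_3 = 0
  x^2: 12 a_4 - 4 a_2 = 0  ->  12 a_4 = 4 a_2 = -16  ->  a_4 = -4/3
  x^3: 20 a_5 - 7 a_3 = 0  ->  20 a_5 = 7 a_3 = 0  ->  a_5 = 0
Truncated series: y(x) = -2 - 4 x^2 - (4/3) x^4 + O(x^6).

a_0 = -2; a_1 = 0; a_2 = -4; a_3 = 0; a_4 = -4/3; a_5 = 0


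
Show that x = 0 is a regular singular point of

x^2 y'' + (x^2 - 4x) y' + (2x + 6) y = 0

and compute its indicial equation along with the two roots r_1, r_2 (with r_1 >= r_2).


Divide by x^2 to reach normal form y'' + P_1(x) y' + P_2(x) y = 0 with P_1(x) = 1 - 4/x and P_2(x) = 2/x + 6/x^2.
x = 0 is a singular point because the y'-coefficient 1 - 4/x has a pole at x = 0 and the y-coefficient 2/x + 6/x^2 has a pole at x = 0.
It is a regular singular point because x P_1(x) = p(x) = x - 4 and x^2 P_2(x) = q(x) = 2x + 6 are polynomials, hence analytic at x = 0.
p(0) = -4,  q(0) = 6.
Indicial equation: r(r-1) + p(0) r + q(0) = 0, i.e. r^2 + (p(0) - 1) r + q(0) = 0, i.e. r^2 - 5 r + 6 = 0.
Discriminant: (-5)^2 - 4(6) = 1, so r = (5 ± 1)/2.
Solving: r_1 = 3, r_2 = 2.

indicial: r^2 - 5 r + 6 = 0; roots r_1 = 3, r_2 = 2


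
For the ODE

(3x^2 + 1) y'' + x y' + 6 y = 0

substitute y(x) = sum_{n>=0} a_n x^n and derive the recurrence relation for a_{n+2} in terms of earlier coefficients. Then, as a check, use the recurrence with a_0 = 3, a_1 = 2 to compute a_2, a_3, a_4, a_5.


Substitute y = sum_n a_n x^n.
(1 + 3 x^2) y'' contributes (n+2)(n+1) a_{n+2} + 3 n(n-1) a_n at x^n.
x y'(x) contributes n a_n at x^n.
6 y(x) contributes 6 a_n at x^n.
Matching x^n: (n+2)(n+1) a_{n+2} + (3 n(n-1) + n + 6) a_n = 0.
Thus a_{n+2} = (-3 n(n-1) - n - 6) / ((n+1)(n+2)) * a_n.

Check with a_0 = 3, a_1 = 2 (apply the recurrence for n = 0, 1, 2, 3): a_0 = 3, a_1 = 2, a_2 = -9, a_3 = -7/3, a_4 = 21/2, a_5 = 63/20.

a_(n+2) = (-3 n(n-1) - n - 6) / ((n+1)(n+2)) * a_n; check: a_0 = 3, a_1 = 2, a_2 = -9, a_3 = -7/3, a_4 = 21/2, a_5 = 63/20


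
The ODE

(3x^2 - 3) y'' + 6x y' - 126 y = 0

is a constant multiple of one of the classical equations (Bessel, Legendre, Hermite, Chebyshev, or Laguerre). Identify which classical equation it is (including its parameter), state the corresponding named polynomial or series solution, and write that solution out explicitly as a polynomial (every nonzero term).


All three coefficients share the factor -3; dividing through by -3 gives  (1 - x^2) y'' - 2x y' + 42 y = 0.
This matches the Legendre equation (1 - x^2) y'' - 2x y' + n(n+1) y = 0 (note the -2x y' term) with n(n+1) = 42, so n = 6; the polynomial solution is P_6(x).
With y = sum_k a_k x^k, matching x^k gives (k+2)(k+1) a_{k+2} = [k(k+1) - n(n+1)] a_k = (k - 6)(k + 7) a_k. The right side vanishes at k = 6, so the series with the parity of 6 terminates at degree 6.
Standard normalization (P_n(1) = 1): leading coefficient (2n)!/(2^n (n!)^2) = 479001600/(64*518400) = 231/16, so a_6 = 231/16. Work downward with a_k = (k+1)(k+2) a_{k+2} / ((k - 6)(k + 7)):
  a_4 = (5)(6)(231/16) / ((4 - 6)(4 + 7)) = (3465/8)/(-22) = -315/16
  a_2 = (3)(4)(-315/16) / ((2 - 6)(2 + 7)) = (-945/4)/(-36) = 105/16
  a_0 = (1)(2)(105/16) / ((0 - 6)(0 + 7)) = (105/8)/(-42) = -5/16
Hence P_6(x) = 231 x^6/16 - 315 x^4/16 + 105 x^2/16 - 5/16.

P_6(x); series = 231 x^6/16 - 315 x^4/16 + 105 x^2/16 - 5/16


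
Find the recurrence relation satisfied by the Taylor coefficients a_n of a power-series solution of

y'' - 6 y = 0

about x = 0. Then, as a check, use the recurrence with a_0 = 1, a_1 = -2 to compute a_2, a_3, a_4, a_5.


Substitute y = sum_n a_n x^n into y'' + (const) y = 0.
y''(x) = sum_{n>=0} (n+2)(n+1) a_{n+2} x^n.
The ODE becomes sum_n [(n+2)(n+1) a_{n+2} - 6 a_n] x^n = 0.
Setting each coefficient to zero gives the recurrence:
  (n+2)(n+1) a_{n+2} - 6 a_n = 0,
  a_{n+2} = 6 / ((n+1)(n+2)) a_n.

Check with a_0 = 1, a_1 = -2 (apply the recurrence for n = 0, 1, 2, 3): a_0 = 1, a_1 = -2, a_2 = 3, a_3 = -2, a_4 = 3/2, a_5 = -3/5.

a_{n+2} = 6/((n+1)(n+2)) * a_n; check: a_0 = 1, a_1 = -2, a_2 = 3, a_3 = -2, a_4 = 3/2, a_5 = -3/5


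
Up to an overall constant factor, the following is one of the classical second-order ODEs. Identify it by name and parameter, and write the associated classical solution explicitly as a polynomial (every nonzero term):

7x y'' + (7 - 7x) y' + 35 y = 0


All three coefficients share the factor 7; dividing through by 7 gives  x y'' + (1 - x) y' + 5 y = 0.
This matches the Laguerre equation x y'' + (1 - x) y' + n y = 0 with n = 5; the polynomial solution is L_5(x).
With y = sum_k a_k x^k, matching x^k gives (k+1)k a_{k+1} + (k+1) a_{k+1} - k a_k + n a_k = 0, i.e. (k+1)^2 a_{k+1} = (k - n) a_k = (k - 5) a_k. The right side vanishes at k = 5, so the series terminates at degree 5.
Standard normalization L_n(0) = 1 gives a_0 = 1. Work upward with a_{k+1} = (k - 5) a_k / (k+1)^2:
  a_1 = (0 - 5)(1) / 1^2 = -5/1 = -5
  a_2 = (1 - 5)(-5) / 2^2 = 20/4 = 5
  a_3 = (2 - 5)(5) / 3^2 = -15/9 = -5/3
  a_4 = (3 - 5)(-5/3) / 4^2 = (10/3)/16 = 5/24
  a_5 = (4 - 5)(5/24) / 5^2 = (-5/24)/25 = -1/120
Hence L_5(x) = -x^5/120 + 5 x^4/24 - 5 x^3/3 + 5 x^2 - 5 x + 1.

L_5(x); series = -x^5/120 + 5 x^4/24 - 5 x^3/3 + 5 x^2 - 5 x + 1


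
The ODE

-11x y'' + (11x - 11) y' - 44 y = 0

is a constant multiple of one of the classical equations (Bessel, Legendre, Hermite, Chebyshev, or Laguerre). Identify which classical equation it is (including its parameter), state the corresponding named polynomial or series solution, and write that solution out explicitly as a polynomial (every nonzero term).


All three coefficients share the factor -11; dividing through by -11 gives  x y'' + (1 - x) y' + 4 y = 0.
This matches the Laguerre equation x y'' + (1 - x) y' + n y = 0 with n = 4; the polynomial solution is L_4(x).
With y = sum_k a_k x^k, matching x^k gives (k+1)k a_{k+1} + (k+1) a_{k+1} - k a_k + n a_k = 0, i.e. (k+1)^2 a_{k+1} = (k - n) a_k = (k - 4) a_k. The right side vanishes at k = 4, so the series terminates at degree 4.
Standard normalization L_n(0) = 1 gives a_0 = 1. Work upward with a_{k+1} = (k - 4) a_k / (k+1)^2:
  a_1 = (0 - 4)(1) / 1^2 = -4/1 = -4
  a_2 = (1 - 4)(-4) / 2^2 = 12/4 = 3
  a_3 = (2 - 4)(3) / 3^2 = -6/9 = -2/3
  a_4 = (3 - 4)(-2/3) / 4^2 = (2/3)/16 = 1/24
Hence L_4(x) = x^4/24 - 2 x^3/3 + 3 x^2 - 4 x + 1.

L_4(x); series = x^4/24 - 2 x^3/3 + 3 x^2 - 4 x + 1


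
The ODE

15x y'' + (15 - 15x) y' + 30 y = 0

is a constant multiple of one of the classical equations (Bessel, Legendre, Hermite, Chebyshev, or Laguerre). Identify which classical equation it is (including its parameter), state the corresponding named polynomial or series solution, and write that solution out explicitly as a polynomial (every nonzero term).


All three coefficients share the factor 15; dividing through by 15 gives  x y'' + (1 - x) y' + 2 y = 0.
This matches the Laguerre equation x y'' + (1 - x) y' + n y = 0 with n = 2; the polynomial solution is L_2(x).
With y = sum_k a_k x^k, matching x^k gives (k+1)k a_{k+1} + (k+1) a_{k+1} - k a_k + n a_k = 0, i.e. (k+1)^2 a_{k+1} = (k - n) a_k = (k - 2) a_k. The right side vanishes at k = 2, so the series terminates at degree 2.
Standard normalization L_n(0) = 1 gives a_0 = 1. Work upward with a_{k+1} = (k - 2) a_k / (k+1)^2:
  a_1 = (0 - 2)(1) / 1^2 = -2/1 = -2
  a_2 = (1 - 2)(-2) / 2^2 = 2/4 = 1/2
Hence L_2(x) = x^2/2 - 2 x + 1.

L_2(x); series = x^2/2 - 2 x + 1


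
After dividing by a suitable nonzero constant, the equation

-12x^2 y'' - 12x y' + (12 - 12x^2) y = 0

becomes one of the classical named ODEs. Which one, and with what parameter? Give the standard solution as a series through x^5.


All three coefficients share the factor -12; dividing through by -12 gives  x^2 y'' + x y' + (x^2 - 1) y = 0.
This matches the Bessel equation x^2 y'' + x y' + (x^2 - nu^2) y = 0 with nu^2 = 1, so nu = 1; the solution bounded at x = 0 is J_1(x).
Frobenius at x = 0: indicial roots ±nu; for r = nu the recurrence k(k + 2nu) c_k = -c_{k-2} gives the standard series J_nu(x) = sum_{k>=0} (-1)^k / (k! (k+nu)!) (x/2)^(2k+nu). Evaluate the first 3 terms:
  k = 0: (-1)^0 / (0! * 1! * 2^1) x^1 = 1/(1*1*2) x^1 = (1/2) x^1
  k = 1: (-1)^1 / (1! * 2! * 2^3) x^3 = -1/(1*2*8) x^3 = (-1/16) x^3
  k = 2: (-1)^2 / (2! * 3! * 2^5) x^5 = 1/(2*6*32) x^5 = (1/384) x^5
Hence J_1(x) = x^5/384 - x^3/16 + x/2 + ....

J_1(x); series = x^5/384 - x^3/16 + x/2


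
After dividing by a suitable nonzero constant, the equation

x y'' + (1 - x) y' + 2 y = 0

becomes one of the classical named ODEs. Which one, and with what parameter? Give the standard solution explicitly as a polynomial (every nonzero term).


The equation is already in a standard form:  x y'' + (1 - x) y' + 2 y = 0.
This matches the Laguerre equation x y'' + (1 - x) y' + n y = 0 with n = 2; the polynomial solution is L_2(x).
With y = sum_k a_k x^k, matching x^k gives (k+1)k a_{k+1} + (k+1) a_{k+1} - k a_k + n a_k = 0, i.e. (k+1)^2 a_{k+1} = (k - n) a_k = (k - 2) a_k. The right side vanishes at k = 2, so the series terminates at degree 2.
Standard normalization L_n(0) = 1 gives a_0 = 1. Work upward with a_{k+1} = (k - 2) a_k / (k+1)^2:
  a_1 = (0 - 2)(1) / 1^2 = -2/1 = -2
  a_2 = (1 - 2)(-2) / 2^2 = 2/4 = 1/2
Hence L_2(x) = x^2/2 - 2 x + 1.

L_2(x); series = x^2/2 - 2 x + 1


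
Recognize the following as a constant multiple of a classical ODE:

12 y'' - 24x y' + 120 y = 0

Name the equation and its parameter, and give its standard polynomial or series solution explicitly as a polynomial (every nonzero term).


All three coefficients share the factor 12; dividing through by 12 gives  y'' - 2x y' + 10 y = 0.
This matches the Hermite equation y'' - 2x y' + 2n y = 0 with 2n = 10, so n = 5; the polynomial solution is H_5(x).
With y = sum_k a_k x^k, matching x^k gives (k+2)(k+1) a_{k+2} = 2(k - n) a_k = 2(k - 5) a_k. The right side vanishes at k = 5, so the series with the parity of 5 terminates at degree 5.
Standard normalization: leading coefficient of H_n is 2^n, so a_5 = 2^5 = 32. Work downward with a_k = (k+1)(k+2) a_{k+2} / (2(k - n)):
  a_3 = (4)(5)(32) / (2(3 - 5)) = 640/(-4) = -160
  a_1 = (2)(3)(-160) / (2(1 - 5)) = -960/(-8) = 120
Hence H_5(x) = 32 x^5 - 160 x^3 + 120 x.

H_5(x); series = 32 x^5 - 160 x^3 + 120 x


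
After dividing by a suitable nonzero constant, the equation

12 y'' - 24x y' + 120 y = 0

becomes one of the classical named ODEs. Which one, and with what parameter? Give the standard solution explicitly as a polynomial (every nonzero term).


All three coefficients share the factor 12; dividing through by 12 gives  y'' - 2x y' + 10 y = 0.
This matches the Hermite equation y'' - 2x y' + 2n y = 0 with 2n = 10, so n = 5; the polynomial solution is H_5(x).
With y = sum_k a_k x^k, matching x^k gives (k+2)(k+1) a_{k+2} = 2(k - n) a_k = 2(k - 5) a_k. The right side vanishes at k = 5, so the series with the parity of 5 terminates at degree 5.
Standard normalization: leading coefficient of H_n is 2^n, so a_5 = 2^5 = 32. Work downward with a_k = (k+1)(k+2) a_{k+2} / (2(k - n)):
  a_3 = (4)(5)(32) / (2(3 - 5)) = 640/(-4) = -160
  a_1 = (2)(3)(-160) / (2(1 - 5)) = -960/(-8) = 120
Hence H_5(x) = 32 x^5 - 160 x^3 + 120 x.

H_5(x); series = 32 x^5 - 160 x^3 + 120 x


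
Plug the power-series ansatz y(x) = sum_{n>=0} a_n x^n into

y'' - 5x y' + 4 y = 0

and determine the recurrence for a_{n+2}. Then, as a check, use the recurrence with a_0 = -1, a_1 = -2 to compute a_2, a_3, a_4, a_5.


Substitute y = sum_n a_n x^n.
y''(x) has coefficient (n+2)(n+1) a_{n+2} at x^n;
-5 x y'(x) has coefficient -5 n a_n at x^n (shift);
4 y(x) has coefficient 4 a_n at x^n.
Matching x^n: (n+2)(n+1) a_{n+2} + (-5n + 4) a_n = 0.
Thus a_{n+2} = (5n - 4) / ((n+1)(n+2)) * a_n.

Check with a_0 = -1, a_1 = -2 (apply the recurrence for n = 0, 1, 2, 3): a_0 = -1, a_1 = -2, a_2 = 2, a_3 = -1/3, a_4 = 1, a_5 = -11/60.

a_(n+2) = (5n - 4) / ((n+1)(n+2)) * a_n; check: a_0 = -1, a_1 = -2, a_2 = 2, a_3 = -1/3, a_4 = 1, a_5 = -11/60


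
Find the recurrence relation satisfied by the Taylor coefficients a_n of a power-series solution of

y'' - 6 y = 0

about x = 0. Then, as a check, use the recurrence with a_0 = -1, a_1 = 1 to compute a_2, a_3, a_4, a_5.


Substitute y = sum_n a_n x^n into y'' + (const) y = 0.
y''(x) = sum_{n>=0} (n+2)(n+1) a_{n+2} x^n.
The ODE becomes sum_n [(n+2)(n+1) a_{n+2} - 6 a_n] x^n = 0.
Setting each coefficient to zero gives the recurrence:
  (n+2)(n+1) a_{n+2} - 6 a_n = 0,
  a_{n+2} = 6 / ((n+1)(n+2)) a_n.

Check with a_0 = -1, a_1 = 1 (apply the recurrence for n = 0, 1, 2, 3): a_0 = -1, a_1 = 1, a_2 = -3, a_3 = 1, a_4 = -3/2, a_5 = 3/10.

a_{n+2} = 6/((n+1)(n+2)) * a_n; check: a_0 = -1, a_1 = 1, a_2 = -3, a_3 = 1, a_4 = -3/2, a_5 = 3/10


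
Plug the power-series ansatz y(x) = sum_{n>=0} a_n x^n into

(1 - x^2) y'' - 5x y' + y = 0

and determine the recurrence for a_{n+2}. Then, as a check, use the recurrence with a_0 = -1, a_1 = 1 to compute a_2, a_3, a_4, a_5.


Substitute y = sum_n a_n x^n.
(1 - 1 x^2) y'' contributes (n+2)(n+1) a_{n+2} - n(n-1) a_n at x^n.
-5 x y'(x) contributes -5 n a_n at x^n.
y(x) contributes 1 a_n at x^n.
Matching x^n: (n+2)(n+1) a_{n+2} + (-n(n-1) - 5 n + 1) a_n = 0.
Thus a_{n+2} = (n(n-1) + 5 n - 1) / ((n+1)(n+2)) * a_n.

Check with a_0 = -1, a_1 = 1 (apply the recurrence for n = 0, 1, 2, 3): a_0 = -1, a_1 = 1, a_2 = 1/2, a_3 = 2/3, a_4 = 11/24, a_5 = 2/3.

a_(n+2) = (n(n-1) + 5 n - 1) / ((n+1)(n+2)) * a_n; check: a_0 = -1, a_1 = 1, a_2 = 1/2, a_3 = 2/3, a_4 = 11/24, a_5 = 2/3


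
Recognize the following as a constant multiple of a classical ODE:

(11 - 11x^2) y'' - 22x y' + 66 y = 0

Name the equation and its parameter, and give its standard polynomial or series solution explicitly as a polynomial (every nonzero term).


All three coefficients share the factor 11; dividing through by 11 gives  (1 - x^2) y'' - 2x y' + 6 y = 0.
This matches the Legendre equation (1 - x^2) y'' - 2x y' + n(n+1) y = 0 (note the -2x y' term) with n(n+1) = 6, so n = 2; the polynomial solution is P_2(x).
With y = sum_k a_k x^k, matching x^k gives (k+2)(k+1) a_{k+2} = [k(k+1) - n(n+1)] a_k = (k - 2)(k + 3) a_k. The right side vanishes at k = 2, so the series with the parity of 2 terminates at degree 2.
Standard normalization (P_n(1) = 1): leading coefficient (2n)!/(2^n (n!)^2) = 24/(4*4) = 3/2, so a_2 = 3/2. Work downward with a_k = (k+1)(k+2) a_{k+2} / ((k - 2)(k + 3)):
  a_0 = (1)(2)(3/2) / ((0 - 2)(0 + 3)) = 3/(-6) = -1/2
Hence P_2(x) = 3 x^2/2 - 1/2.

P_2(x); series = 3 x^2/2 - 1/2


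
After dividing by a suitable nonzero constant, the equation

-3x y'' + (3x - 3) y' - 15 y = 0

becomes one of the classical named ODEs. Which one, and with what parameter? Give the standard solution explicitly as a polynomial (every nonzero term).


All three coefficients share the factor -3; dividing through by -3 gives  x y'' + (1 - x) y' + 5 y = 0.
This matches the Laguerre equation x y'' + (1 - x) y' + n y = 0 with n = 5; the polynomial solution is L_5(x).
With y = sum_k a_k x^k, matching x^k gives (k+1)k a_{k+1} + (k+1) a_{k+1} - k a_k + n a_k = 0, i.e. (k+1)^2 a_{k+1} = (k - n) a_k = (k - 5) a_k. The right side vanishes at k = 5, so the series terminates at degree 5.
Standard normalization L_n(0) = 1 gives a_0 = 1. Work upward with a_{k+1} = (k - 5) a_k / (k+1)^2:
  a_1 = (0 - 5)(1) / 1^2 = -5/1 = -5
  a_2 = (1 - 5)(-5) / 2^2 = 20/4 = 5
  a_3 = (2 - 5)(5) / 3^2 = -15/9 = -5/3
  a_4 = (3 - 5)(-5/3) / 4^2 = (10/3)/16 = 5/24
  a_5 = (4 - 5)(5/24) / 5^2 = (-5/24)/25 = -1/120
Hence L_5(x) = -x^5/120 + 5 x^4/24 - 5 x^3/3 + 5 x^2 - 5 x + 1.

L_5(x); series = -x^5/120 + 5 x^4/24 - 5 x^3/3 + 5 x^2 - 5 x + 1


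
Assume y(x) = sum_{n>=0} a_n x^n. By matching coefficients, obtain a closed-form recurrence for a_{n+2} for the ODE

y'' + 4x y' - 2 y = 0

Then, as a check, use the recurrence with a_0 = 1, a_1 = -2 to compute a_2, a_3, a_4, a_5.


Substitute y = sum_n a_n x^n.
y''(x) has coefficient (n+2)(n+1) a_{n+2} at x^n;
4 x y'(x) has coefficient 4 n a_n at x^n (shift);
-2 y(x) has coefficient -2 a_n at x^n.
Matching x^n: (n+2)(n+1) a_{n+2} + (4n - 2) a_n = 0.
Thus a_{n+2} = (-4n + 2) / ((n+1)(n+2)) * a_n.

Check with a_0 = 1, a_1 = -2 (apply the recurrence for n = 0, 1, 2, 3): a_0 = 1, a_1 = -2, a_2 = 1, a_3 = 2/3, a_4 = -1/2, a_5 = -1/3.

a_(n+2) = (-4n + 2) / ((n+1)(n+2)) * a_n; check: a_0 = 1, a_1 = -2, a_2 = 1, a_3 = 2/3, a_4 = -1/2, a_5 = -1/3


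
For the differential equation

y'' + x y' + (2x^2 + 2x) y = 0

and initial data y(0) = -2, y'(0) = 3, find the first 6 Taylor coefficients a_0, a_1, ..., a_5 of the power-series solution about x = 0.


Ansatz: y(x) = sum_{n>=0} a_n x^n, so y'(x) = sum_{n>=1} n a_n x^(n-1) and y''(x) = sum_{n>=2} n(n-1) a_n x^(n-2).
Substitute into P(x) y'' + Q(x) y' + R(x) y = 0 with P(x) = 1, Q(x) = x, R(x) = 2x^2 + 2x, and match powers of x.
Initial conditions: a_0 = -2, a_1 = 3.
Setting the coefficient of each power of x to zero and solving order by order (substituting the coefficients already found):
  x^0: 2 a_2 = 0  ->  a_2 = 0
  x^1: 6 a_3 + a_1 + 2 a_0 = 0  ->  6 a_3 = -a_1 - 2 a_0 = 1  ->  a_3 = 1/6
  x^2: 12 a_4 + 2 a_2 + 2 a_1 + 2 a_0 = 0  ->  12 a_4 = -2 a_2 - 2 a_1 - 2 a_0 = -2  ->  a_4 = -1/6
  x^3: 20 a_5 + 3 a_3 + 2 a_2 + 2 a_1 = 0  ->  20 a_5 = -3 a_3 - 2 a_2 - 2 a_1 = -13/2  ->  a_5 = -13/40
Truncated series: y(x) = -2 + 3 x + (1/6) x^3 - (1/6) x^4 - (13/40) x^5 + O(x^6).

a_0 = -2; a_1 = 3; a_2 = 0; a_3 = 1/6; a_4 = -1/6; a_5 = -13/40


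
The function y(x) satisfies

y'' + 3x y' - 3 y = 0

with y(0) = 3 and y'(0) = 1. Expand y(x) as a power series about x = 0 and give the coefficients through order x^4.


Ansatz: y(x) = sum_{n>=0} a_n x^n, so y'(x) = sum_{n>=1} n a_n x^(n-1) and y''(x) = sum_{n>=2} n(n-1) a_n x^(n-2).
Substitute into P(x) y'' + Q(x) y' + R(x) y = 0 with P(x) = 1, Q(x) = 3x, R(x) = -3, and match powers of x.
Initial conditions: a_0 = 3, a_1 = 1.
Setting the coefficient of each power of x to zero and solving order by order (substituting the coefficients already found):
  x^0: 2 a_2 - 3 a_0 = 0  ->  2 a_2 = 3 a_0 = 9  ->  a_2 = 9/2
  x^1: 6 a_3 = 0  ->  a_3 = 0
  x^2: 12 a_4 + 3 a_2 = 0  ->  12 a_4 = -3 a_2 = -27/2  ->  a_4 = -9/8
Truncated series: y(x) = 3 + x + (9/2) x^2 - (9/8) x^4 + O(x^5).

a_0 = 3; a_1 = 1; a_2 = 9/2; a_3 = 0; a_4 = -9/8


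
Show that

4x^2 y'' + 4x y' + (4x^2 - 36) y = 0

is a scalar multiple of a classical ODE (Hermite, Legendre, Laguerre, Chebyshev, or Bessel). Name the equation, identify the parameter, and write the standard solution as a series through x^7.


All three coefficients share the factor 4; dividing through by 4 gives  x^2 y'' + x y' + (x^2 - 9) y = 0.
This matches the Bessel equation x^2 y'' + x y' + (x^2 - nu^2) y = 0 with nu^2 = 9, so nu = 3; the solution bounded at x = 0 is J_3(x).
Frobenius at x = 0: indicial roots ±nu; for r = nu the recurrence k(k + 2nu) c_k = -c_{k-2} gives the standard series J_nu(x) = sum_{k>=0} (-1)^k / (k! (k+nu)!) (x/2)^(2k+nu). Evaluate the first 3 terms:
  k = 0: (-1)^0 / (0! * 3! * 2^3) x^3 = 1/(1*6*8) x^3 = (1/48) x^3
  k = 1: (-1)^1 / (1! * 4! * 2^5) x^5 = -1/(1*24*32) x^5 = (-1/768) x^5
  k = 2: (-1)^2 / (2! * 5! * 2^7) x^7 = 1/(2*120*128) x^7 = (1/30720) x^7
Hence J_3(x) = x^7/30720 - x^5/768 + x^3/48 + ....

J_3(x); series = x^7/30720 - x^5/768 + x^3/48


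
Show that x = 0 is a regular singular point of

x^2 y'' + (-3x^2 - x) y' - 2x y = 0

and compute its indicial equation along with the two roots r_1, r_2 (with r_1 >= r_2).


Divide by x^2 to reach normal form y'' + P_1(x) y' + P_2(x) y = 0 with P_1(x) = -3 - 1/x and P_2(x) = -2/x.
x = 0 is a singular point because the y'-coefficient -3 - 1/x has a pole at x = 0 and the y-coefficient -2/x has a pole at x = 0.
It is a regular singular point because x P_1(x) = p(x) = -3x - 1 and x^2 P_2(x) = q(x) = -2x are polynomials, hence analytic at x = 0.
p(0) = -1,  q(0) = 0.
Indicial equation: r(r-1) + p(0) r + q(0) = 0, i.e. r^2 + (p(0) - 1) r + q(0) = 0, i.e. r^2 - 2 r = 0.
Discriminant: (-2)^2 - 4(0) = 4, so r = (2 ± 2)/2.
Solving: r_1 = 2, r_2 = 0.

indicial: r^2 - 2 r = 0; roots r_1 = 2, r_2 = 0


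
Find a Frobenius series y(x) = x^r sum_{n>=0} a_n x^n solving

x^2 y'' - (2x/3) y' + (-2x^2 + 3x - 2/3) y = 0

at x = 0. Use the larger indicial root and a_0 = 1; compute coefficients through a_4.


Write in Frobenius form y'' + (p(x)/x) y' + (q(x)/x^2) y = 0:
  p(x) = -2/3,  q(x) = -2x^2 + 3x - 2/3.
Indicial equation: r(r-1) + (-2/3) r + (-2/3) = 0 -> roots r_1 = 2, r_2 = -1/3.
Take r = r_1 = 2. Let y(x) = x^r sum_{n>=0} a_n x^n with a_0 = 1.
Substitute y = x^r sum a_n x^n and match x^{r+n}. The recurrence is
  D(n) a_n + 3 a_{n-1} - 2 a_{n-2} = 0,  where D(n) = (r+n)(r+n-1) + (-2/3)(r+n) + (-2/3).
  a_n = [-3 a_{n-1} + 2 a_{n-2}] / D(n).
Since the indicial polynomial factors as (r - r_1)(r - r_2), D(n) = (r_1 + n - r_1)(r_1 + n - r_2) = n(n + 7/3).
Evaluating step by step (a_0 = 1):
  n = 1: D(1) = 1(1 + 7/3) = 10/3; numerator = -3(1) = -3; a_1 = (-3)/(10/3) = -9/10
  n = 2: D(2) = 2(2 + 7/3) = 26/3; numerator = -3(-9/10) + 2(1) = 47/10; a_2 = (47/10)/(26/3) = 141/260
  n = 3: D(3) = 3(3 + 7/3) = 16; numerator = -3(141/260) + 2(-9/10) = -891/260; a_3 = (-891/260)/(16) = -891/4160
  n = 4: D(4) = 4(4 + 7/3) = 76/3; numerator = -3(-891/4160) + 2(141/260) = 1437/832; a_4 = (1437/832)/(76/3) = 4311/63232

r = 2; a_0 = 1; a_1 = -9/10; a_2 = 141/260; a_3 = -891/4160; a_4 = 4311/63232


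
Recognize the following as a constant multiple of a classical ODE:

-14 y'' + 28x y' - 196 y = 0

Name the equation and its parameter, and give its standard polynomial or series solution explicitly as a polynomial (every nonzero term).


All three coefficients share the factor -14; dividing through by -14 gives  y'' - 2x y' + 14 y = 0.
This matches the Hermite equation y'' - 2x y' + 2n y = 0 with 2n = 14, so n = 7; the polynomial solution is H_7(x).
With y = sum_k a_k x^k, matching x^k gives (k+2)(k+1) a_{k+2} = 2(k - n) a_k = 2(k - 7) a_k. The right side vanishes at k = 7, so the series with the parity of 7 terminates at degree 7.
Standard normalization: leading coefficient of H_n is 2^n, so a_7 = 2^7 = 128. Work downward with a_k = (k+1)(k+2) a_{k+2} / (2(k - n)):
  a_5 = (6)(7)(128) / (2(5 - 7)) = 5376/(-4) = -1344
  a_3 = (4)(5)(-1344) / (2(3 - 7)) = -26880/(-8) = 3360
  a_1 = (2)(3)(3360) / (2(1 - 7)) = 20160/(-12) = -1680
Hence H_7(x) = 128 x^7 - 1344 x^5 + 3360 x^3 - 1680 x.

H_7(x); series = 128 x^7 - 1344 x^5 + 3360 x^3 - 1680 x


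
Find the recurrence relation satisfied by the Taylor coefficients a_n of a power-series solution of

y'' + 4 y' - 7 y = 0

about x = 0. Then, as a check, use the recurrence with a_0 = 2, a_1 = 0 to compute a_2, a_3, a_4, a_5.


Substitute y = sum_n a_n x^n.
y''(x) has coefficient (n+2)(n+1) a_{n+2} at x^n;
4 y'(x) has coefficient 4 (n+1) a_{n+1} at x^n;
-7 y(x) has coefficient -7 a_n at x^n.
Matching x^n: (n+2)(n+1) a_{n+2} + 4 (n+1) a_{n+1} - 7 a_n = 0.
Thus a_{n+2} = [-4 (n+1) a_{n+1} + 7 a_n] / ((n+1)(n+2)).

Check with a_0 = 2, a_1 = 0 (apply the recurrence for n = 0, 1, 2, 3): a_0 = 2, a_1 = 0, a_2 = 7, a_3 = -28/3, a_4 = 161/12, a_5 = -14.

a_(n+2) = [-4 (n+1) a_(n+1) + 7 a_n] / ((n+1)(n+2)); check: a_0 = 2, a_1 = 0, a_2 = 7, a_3 = -28/3, a_4 = 161/12, a_5 = -14


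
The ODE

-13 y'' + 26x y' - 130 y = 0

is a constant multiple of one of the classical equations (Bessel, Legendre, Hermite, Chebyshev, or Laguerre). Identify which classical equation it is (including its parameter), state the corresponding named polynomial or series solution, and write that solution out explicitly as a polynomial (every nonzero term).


All three coefficients share the factor -13; dividing through by -13 gives  y'' - 2x y' + 10 y = 0.
This matches the Hermite equation y'' - 2x y' + 2n y = 0 with 2n = 10, so n = 5; the polynomial solution is H_5(x).
With y = sum_k a_k x^k, matching x^k gives (k+2)(k+1) a_{k+2} = 2(k - n) a_k = 2(k - 5) a_k. The right side vanishes at k = 5, so the series with the parity of 5 terminates at degree 5.
Standard normalization: leading coefficient of H_n is 2^n, so a_5 = 2^5 = 32. Work downward with a_k = (k+1)(k+2) a_{k+2} / (2(k - n)):
  a_3 = (4)(5)(32) / (2(3 - 5)) = 640/(-4) = -160
  a_1 = (2)(3)(-160) / (2(1 - 5)) = -960/(-8) = 120
Hence H_5(x) = 32 x^5 - 160 x^3 + 120 x.

H_5(x); series = 32 x^5 - 160 x^3 + 120 x
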